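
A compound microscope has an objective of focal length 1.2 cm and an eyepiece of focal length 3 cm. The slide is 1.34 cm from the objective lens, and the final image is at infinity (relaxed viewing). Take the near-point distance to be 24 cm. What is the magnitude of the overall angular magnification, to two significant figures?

69

Objective: 1/d_i = 1/f_obj - 1/d_o = 1/1.2 - 1/1.34 = 0.08706 cm^-1, so d_i = 11.486 cm.
m_obj = -d_i/d_o = -11.486/1.34 = -8.571.
Eyepiece angular magnification (image at infinity): M_eye = D/f_e = 24/3 = 8.000.
Overall M = m_obj x M_eye = (-8.571)(8.000) = -68.57.
|M| = 68.57.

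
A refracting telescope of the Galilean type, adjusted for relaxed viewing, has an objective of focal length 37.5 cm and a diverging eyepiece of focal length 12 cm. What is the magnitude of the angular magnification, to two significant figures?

3.1

|M| = f_obj/|f_eye| = 37.5/12 = 3.125.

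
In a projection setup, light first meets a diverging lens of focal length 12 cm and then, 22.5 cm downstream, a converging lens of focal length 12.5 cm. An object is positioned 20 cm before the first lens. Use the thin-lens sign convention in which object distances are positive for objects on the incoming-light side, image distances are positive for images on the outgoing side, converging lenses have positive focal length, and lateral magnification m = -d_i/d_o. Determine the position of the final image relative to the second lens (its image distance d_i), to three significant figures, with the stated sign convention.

Lens 1: 1/d_i1 = 1/f_1 - 1/d_o1 = 1/(-12) - 1/20 = -0.13333 cm^-1, so d_i1 = -7.500 cm.
The intermediate image is virtual, 7.500 cm to the left of lens 1, so d_o2 = L - d_i1 = 22.5 - (-7.500) = 30.000 cm.
Lens 2: 1/d_i2 = 1/f_2 - 1/d_o2 = 1/12.5 - 1/(30.000) = 0.04667 cm^-1, so d_i2 = 21.429 cm.

21.4 cm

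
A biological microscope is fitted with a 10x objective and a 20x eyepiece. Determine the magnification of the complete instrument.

200

The overall magnification of a compound microscope is the product of the objective and eyepiece magnifications:
M = M_obj x M_eye = 10 x 20 = 200.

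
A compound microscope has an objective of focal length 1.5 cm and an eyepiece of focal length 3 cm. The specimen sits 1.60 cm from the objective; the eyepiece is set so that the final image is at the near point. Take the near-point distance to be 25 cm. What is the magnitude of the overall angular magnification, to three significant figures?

140

Objective: 1/d_i = 1/f_obj - 1/d_o = 1/1.5 - 1/1.60 = 0.04167 cm^-1, so d_i = 24.000 cm.
m_obj = -d_i/d_o = -24.000/1.60 = -15.000.
Eyepiece angular magnification (image at near point): M_eye = 1 + D/f_e = 1 + 25/3 = 9.333.
Overall M = m_obj x M_eye = (-15.000)(9.333) = -140.00.
|M| = 140.00.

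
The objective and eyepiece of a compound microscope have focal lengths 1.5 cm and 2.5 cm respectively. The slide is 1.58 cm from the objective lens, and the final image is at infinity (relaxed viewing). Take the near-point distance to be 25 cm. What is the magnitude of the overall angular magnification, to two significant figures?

Objective: 1/d_i = 1/f_obj - 1/d_o = 1/1.5 - 1/1.58 = 0.03376 cm^-1, so d_i = 29.625 cm.
m_obj = -d_i/d_o = -29.625/1.58 = -18.750.
Eyepiece angular magnification (image at infinity): M_eye = D/f_e = 25/2.5 = 10.000.
Overall M = m_obj x M_eye = (-18.750)(10.000) = -187.50.
|M| = 187.50.

190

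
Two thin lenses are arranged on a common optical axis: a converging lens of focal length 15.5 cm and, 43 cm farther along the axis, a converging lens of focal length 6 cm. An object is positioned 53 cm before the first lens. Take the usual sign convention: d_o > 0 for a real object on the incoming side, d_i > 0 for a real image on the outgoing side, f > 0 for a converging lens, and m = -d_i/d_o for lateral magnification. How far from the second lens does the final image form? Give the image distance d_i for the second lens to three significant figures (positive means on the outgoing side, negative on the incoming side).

Lens 1: 1/d_i1 = 1/f_1 - 1/d_o1 = 1/15.5 - 1/53 = 0.04565 cm^-1, so d_i1 = 21.907 cm.
That image sits 21.093 cm in front of the second lens, so d_o2 = 21.093 cm.
Lens 2: 1/d_i2 = 1/f_2 - 1/d_o2 = 1/6 - 1/(21.093) = 0.11926 cm^-1, so d_i2 = 8.385 cm.

8.39 cm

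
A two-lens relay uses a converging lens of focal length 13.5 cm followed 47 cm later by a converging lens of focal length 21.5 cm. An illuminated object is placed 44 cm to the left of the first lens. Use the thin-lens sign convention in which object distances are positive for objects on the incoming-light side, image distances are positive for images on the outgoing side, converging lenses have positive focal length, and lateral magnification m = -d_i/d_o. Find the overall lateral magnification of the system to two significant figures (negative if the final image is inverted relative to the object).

1.6

First lens: d_i1 = 1/(1/13.5 - 1/44) = 19.475 cm.
m_1 = -(19.475)/44 = -0.4426.
The intermediate image is 19.475 cm to the right of lens 1, so d_o2 = L - d_i1 = 47 - 19.475 = 27.525 cm.
Second lens: d_i2 = 1/(1/21.5 - 1/(27.525)) = 98.227 cm.
m_2 = -(98.227)/(27.525) = -3.5687.
Total m = m_1 x m_2 = (-0.4426)(-3.5687) = 1.5796.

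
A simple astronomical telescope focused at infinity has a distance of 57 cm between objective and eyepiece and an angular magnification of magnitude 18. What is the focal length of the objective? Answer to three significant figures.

In normal adjustment the tube length equals f_obj + f_eye and |M| = f_obj/f_eye.
So f_obj = 18 f_eye and 18 f_eye + f_eye = 57 cm, giving f_eye = 57/19 = 3.000 cm and f_obj = 54.000 cm.

54.0 cm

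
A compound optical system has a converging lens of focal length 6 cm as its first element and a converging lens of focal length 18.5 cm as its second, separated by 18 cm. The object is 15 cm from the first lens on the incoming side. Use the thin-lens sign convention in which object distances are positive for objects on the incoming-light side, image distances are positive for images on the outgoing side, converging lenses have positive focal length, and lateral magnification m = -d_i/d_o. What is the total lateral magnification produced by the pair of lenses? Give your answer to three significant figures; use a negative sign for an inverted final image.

-1.17

Lens 1: 1/d_i1 = 1/f_1 - 1/d_o1 = 1/6 - 1/15 = 0.10000 cm^-1, so d_i1 = 10.000 cm.
m_1 = -(10.000)/15 = -0.6667.
That image sits 8.000 cm in front of the second lens, so d_o2 = 8.000 cm.
Lens 2: 1/d_i2 = 1/f_2 - 1/d_o2 = 1/18.5 - 1/(8.000) = -0.07095 cm^-1, so d_i2 = -14.095 cm.
m_2 = -(-14.095)/(8.000) = 1.7619.
Overall magnification: m = m_1 m_2 = -1.1746.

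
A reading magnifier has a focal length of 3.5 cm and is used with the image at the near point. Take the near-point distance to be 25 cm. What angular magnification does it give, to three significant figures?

8.14

M = 1 + D/f = 1 + 25/3.5 = 8.143.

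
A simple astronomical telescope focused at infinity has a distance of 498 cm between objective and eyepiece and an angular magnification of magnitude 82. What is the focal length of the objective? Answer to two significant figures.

In normal adjustment the tube length equals f_obj + f_eye and |M| = f_obj/f_eye.
So f_obj = 82 f_eye and 82 f_eye + f_eye = 498 cm, giving f_eye = 498/83 = 6.000 cm and f_obj = 492.000 cm.

490 cm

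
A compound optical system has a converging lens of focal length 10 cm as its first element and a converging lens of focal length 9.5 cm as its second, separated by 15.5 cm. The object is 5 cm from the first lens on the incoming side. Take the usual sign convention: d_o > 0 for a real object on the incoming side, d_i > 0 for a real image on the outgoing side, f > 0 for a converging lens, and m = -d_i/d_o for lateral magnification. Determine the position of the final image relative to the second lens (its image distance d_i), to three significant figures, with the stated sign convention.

Applying the thin-lens equation to the first lens, 1/10 = 1/5 + 1/d_i1, which gives d_i1 = -10.000 cm.
With d_i1 < 0 the first image is virtual and lies on the object side; the object distance for lens 2 is d_o2 = 15.5 - (-10.000) = 25.500 cm.
Applying the thin-lens equation again with f_2 = 9.5 cm and d_o2 = 25.500 cm gives d_i2 = 15.141 cm.

15.1 cm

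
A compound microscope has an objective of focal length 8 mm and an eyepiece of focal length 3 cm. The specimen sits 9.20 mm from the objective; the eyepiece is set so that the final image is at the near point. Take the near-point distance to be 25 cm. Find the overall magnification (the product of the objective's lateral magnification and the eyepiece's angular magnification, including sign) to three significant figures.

Convert to cm: f_obj = 8 mm = 0.8 cm; d_o = 9.20 mm = 0.92 cm.
Objective: 1/d_i = 1/f_obj - 1/d_o = 1/0.8 - 1/0.92 = 0.16304 cm^-1, so d_i = 6.133 cm.
m_obj = -d_i/d_o = -6.133/0.92 = -6.667.
Eyepiece angular magnification (image at near point): M_eye = 1 + D/f_e = 1 + 25/3 = 9.333.
Overall M = m_obj x M_eye = (-6.667)(9.333) = -62.22.

-62.2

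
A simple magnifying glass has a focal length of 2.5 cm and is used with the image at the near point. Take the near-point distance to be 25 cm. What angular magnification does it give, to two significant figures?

M = 1 + D/f = 1 + 25/2.5 = 11.000.

11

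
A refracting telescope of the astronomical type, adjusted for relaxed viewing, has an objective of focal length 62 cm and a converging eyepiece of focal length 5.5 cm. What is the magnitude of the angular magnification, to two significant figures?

|M| = f_obj/|f_eye| = 62/5.5 = 11.273.

11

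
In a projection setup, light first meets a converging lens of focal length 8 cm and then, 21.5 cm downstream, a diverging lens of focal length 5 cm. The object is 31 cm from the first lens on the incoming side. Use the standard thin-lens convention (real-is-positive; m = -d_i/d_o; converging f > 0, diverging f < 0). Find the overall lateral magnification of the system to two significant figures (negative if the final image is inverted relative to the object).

First lens: d_i1 = 1/(1/8 - 1/31) = 10.783 cm.
m_1 = -(10.783)/31 = -0.3478.
Object distance for lens 2: d_o2 = 21.5 - 10.783 = 10.717 cm.
Second lens: d_i2 = 1/(1/(-5) - 1/(10.717)) = -3.409 cm.
m_2 = -(-3.409)/(10.717) = 0.3181.
Total m = m_1 x m_2 = (-0.3478)(0.3181) = -0.1107.

-0.11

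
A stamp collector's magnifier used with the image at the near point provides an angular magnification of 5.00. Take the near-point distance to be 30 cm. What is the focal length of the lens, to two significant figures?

7.5 cm

For the image at the near point, M = 1 + D/f.
f = D/(M - 1) = 30/(5.0 - 1) = 7.500 cm.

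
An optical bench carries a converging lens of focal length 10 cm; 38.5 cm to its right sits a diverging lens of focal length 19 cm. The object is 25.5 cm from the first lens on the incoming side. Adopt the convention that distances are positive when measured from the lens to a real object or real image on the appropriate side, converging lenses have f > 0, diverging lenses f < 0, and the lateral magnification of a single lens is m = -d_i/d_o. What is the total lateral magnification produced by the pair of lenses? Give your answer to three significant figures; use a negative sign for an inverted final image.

-0.299

First lens: d_i1 = 1/(1/10 - 1/25.5) = 16.452 cm.
m_1 = -(16.452)/25.5 = -0.6452.
That image sits 22.048 cm in front of the second lens, so d_o2 = 22.048 cm.
Second lens: d_i2 = 1/(1/(-19) - 1/(22.048)) = -10.206 cm.
m_2 = -(-10.206)/(22.048) = 0.4629.
Total m = m_1 x m_2 = (-0.6452)(0.4629) = -0.2986.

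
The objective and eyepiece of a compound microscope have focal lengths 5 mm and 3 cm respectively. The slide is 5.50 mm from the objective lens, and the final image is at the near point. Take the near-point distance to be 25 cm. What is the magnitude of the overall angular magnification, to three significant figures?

Convert to cm: f_obj = 5 mm = 0.5 cm; d_o = 5.50 mm = 0.55 cm.
Objective: 1/d_i = 1/f_obj - 1/d_o = 1/0.5 - 1/0.55 = 0.18182 cm^-1, so d_i = 5.500 cm.
m_obj = -d_i/d_o = -5.500/0.55 = -10.000.
Eyepiece angular magnification (image at near point): M_eye = 1 + D/f_e = 1 + 25/3 = 9.333.
Overall M = m_obj x M_eye = (-10.000)(9.333) = -93.33.
|M| = 93.33.

93.3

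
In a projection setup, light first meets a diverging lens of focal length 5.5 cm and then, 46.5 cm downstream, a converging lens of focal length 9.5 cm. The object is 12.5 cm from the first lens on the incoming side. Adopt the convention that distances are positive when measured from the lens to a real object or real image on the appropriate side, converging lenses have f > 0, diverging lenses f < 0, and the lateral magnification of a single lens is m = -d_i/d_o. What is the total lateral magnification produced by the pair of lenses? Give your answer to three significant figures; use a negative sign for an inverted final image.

Applying the thin-lens equation to the first lens, 1/(-5.5) = 1/12.5 + 1/d_i1, which gives d_i1 = -3.819 cm.
Its lateral magnification is m_1 = -d_i1/d_o1 = -(-3.819)/12.5 = 0.3056.
The intermediate image is virtual, 3.819 cm to the left of lens 1, so d_o2 = L - d_i1 = 46.5 - (-3.819) = 50.319 cm.
Applying the thin-lens equation again with f_2 = 9.5 cm and d_o2 = 50.319 cm gives d_i2 = 11.711 cm.
m_2 = -(11.711)/(50.319) = -0.2327.
Total m = m_1 x m_2 = (0.3056)(-0.2327) = -0.0711.

-0.0711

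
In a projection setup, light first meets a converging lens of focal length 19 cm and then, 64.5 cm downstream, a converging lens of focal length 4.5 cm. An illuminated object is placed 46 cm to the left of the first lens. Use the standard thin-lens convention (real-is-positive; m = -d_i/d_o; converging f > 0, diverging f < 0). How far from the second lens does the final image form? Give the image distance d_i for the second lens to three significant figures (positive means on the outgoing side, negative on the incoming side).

Lens 1: 1/d_i1 = 1/f_1 - 1/d_o1 = 1/19 - 1/46 = 0.03089 cm^-1, so d_i1 = 32.370 cm.
The intermediate image is 32.370 cm to the right of lens 1, so d_o2 = L - d_i1 = 64.5 - 32.370 = 32.130 cm.
Lens 2: 1/d_i2 = 1/f_2 - 1/d_o2 = 1/4.5 - 1/(32.130) = 0.19110 cm^-1, so d_i2 = 5.233 cm.

5.23 cm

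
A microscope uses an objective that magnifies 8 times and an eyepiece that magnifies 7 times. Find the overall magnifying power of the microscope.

56

The overall magnification of a compound microscope is the product of the objective and eyepiece magnifications:
M = M_obj x M_eye = 8 x 7 = 56.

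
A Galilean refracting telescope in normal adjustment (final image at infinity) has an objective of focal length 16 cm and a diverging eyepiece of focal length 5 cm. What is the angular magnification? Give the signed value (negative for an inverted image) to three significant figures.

M = -f_obj/f_eye = -16/(-5) = 3.200.

3.20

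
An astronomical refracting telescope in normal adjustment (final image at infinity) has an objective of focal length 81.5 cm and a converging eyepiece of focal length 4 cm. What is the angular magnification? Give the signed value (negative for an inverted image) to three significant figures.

M = -f_obj/f_eye = -81.5/(4) = -20.375.

-20.4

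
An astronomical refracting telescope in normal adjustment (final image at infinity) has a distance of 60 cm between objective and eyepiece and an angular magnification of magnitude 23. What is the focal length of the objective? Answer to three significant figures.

In normal adjustment the tube length equals f_obj + f_eye and |M| = f_obj/f_eye.
So f_obj = 23 f_eye and 23 f_eye + f_eye = 60 cm, giving f_eye = 60/24 = 2.500 cm and f_obj = 57.500 cm.

57.5 cm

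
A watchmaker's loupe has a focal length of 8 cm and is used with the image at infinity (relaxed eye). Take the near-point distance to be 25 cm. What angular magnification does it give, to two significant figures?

M = D/f = 25/8 = 3.125.

3.1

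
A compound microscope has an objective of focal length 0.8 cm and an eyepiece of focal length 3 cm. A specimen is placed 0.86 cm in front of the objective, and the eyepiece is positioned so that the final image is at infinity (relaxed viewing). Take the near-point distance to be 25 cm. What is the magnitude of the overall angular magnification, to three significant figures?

Objective: 1/d_i = 1/f_obj - 1/d_o = 1/0.8 - 1/0.86 = 0.08721 cm^-1, so d_i = 11.467 cm.
m_obj = -d_i/d_o = -11.467/0.86 = -13.333.
Eyepiece angular magnification (image at infinity): M_eye = D/f_e = 25/3 = 8.333.
Overall M = m_obj x M_eye = (-13.333)(8.333) = -111.11.
|M| = 111.11.

111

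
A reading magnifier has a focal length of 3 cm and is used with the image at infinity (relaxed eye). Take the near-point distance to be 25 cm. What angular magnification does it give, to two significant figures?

8.3

M = D/f = 25/3 = 8.333.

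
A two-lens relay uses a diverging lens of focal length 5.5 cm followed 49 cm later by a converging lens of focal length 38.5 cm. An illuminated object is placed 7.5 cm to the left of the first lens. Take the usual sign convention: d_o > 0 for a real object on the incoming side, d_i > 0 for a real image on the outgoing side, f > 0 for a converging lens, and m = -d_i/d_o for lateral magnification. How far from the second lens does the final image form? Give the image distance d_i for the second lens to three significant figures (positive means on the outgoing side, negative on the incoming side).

Lens 1: 1/d_i1 = 1/f_1 - 1/d_o1 = 1/(-5.5) - 1/7.5 = -0.31515 cm^-1, so d_i1 = -3.173 cm.
The intermediate image is virtual, 3.173 cm to the left of lens 1, so d_o2 = L - d_i1 = 49 - (-3.173) = 52.173 cm.
Lens 2: 1/d_i2 = 1/f_2 - 1/d_o2 = 1/38.5 - 1/(52.173) = 0.00681 cm^-1, so d_i2 = 146.906 cm.

147 cm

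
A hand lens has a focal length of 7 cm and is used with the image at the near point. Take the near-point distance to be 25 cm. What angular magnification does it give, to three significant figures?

M = 1 + D/f = 1 + 25/7 = 4.571.

4.57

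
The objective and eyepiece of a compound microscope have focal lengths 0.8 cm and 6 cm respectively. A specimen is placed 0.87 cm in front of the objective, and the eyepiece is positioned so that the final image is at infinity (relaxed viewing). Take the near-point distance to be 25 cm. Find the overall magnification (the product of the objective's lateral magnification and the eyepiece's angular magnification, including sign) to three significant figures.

-47.6

Objective: 1/d_i = 1/f_obj - 1/d_o = 1/0.8 - 1/0.87 = 0.10057 cm^-1, so d_i = 9.943 cm.
m_obj = -d_i/d_o = -9.943/0.87 = -11.429.
Eyepiece angular magnification (image at infinity): M_eye = D/f_e = 25/6 = 4.167.
Overall M = m_obj x M_eye = (-11.429)(4.167) = -47.62.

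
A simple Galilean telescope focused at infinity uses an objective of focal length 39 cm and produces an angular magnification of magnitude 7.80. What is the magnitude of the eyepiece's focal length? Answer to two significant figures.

|M| = f_obj/|f_eye|, so |f_eye| = f_obj/|M| = 39/7.8 = 5.000 cm.
(The eyepiece is diverging, so its signed focal length is -5.000 cm.)

5.0 cm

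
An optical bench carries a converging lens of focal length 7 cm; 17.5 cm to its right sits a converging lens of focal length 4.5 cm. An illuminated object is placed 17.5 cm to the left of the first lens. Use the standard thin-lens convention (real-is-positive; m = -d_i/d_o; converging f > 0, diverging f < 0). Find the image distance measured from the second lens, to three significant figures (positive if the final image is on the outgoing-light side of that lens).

19.7 cm

Applying the thin-lens equation to the first lens, 1/7 = 1/17.5 + 1/d_i1, which gives d_i1 = 11.667 cm.
Object distance for lens 2: d_o2 = 17.5 - 11.667 = 5.833 cm.
Applying the thin-lens equation again with f_2 = 4.5 cm and d_o2 = 5.833 cm gives d_i2 = 19.687 cm.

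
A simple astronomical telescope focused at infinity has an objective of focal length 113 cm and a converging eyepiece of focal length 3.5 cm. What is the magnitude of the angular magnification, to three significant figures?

32.3

|M| = f_obj/|f_eye| = 113/3.5 = 32.286.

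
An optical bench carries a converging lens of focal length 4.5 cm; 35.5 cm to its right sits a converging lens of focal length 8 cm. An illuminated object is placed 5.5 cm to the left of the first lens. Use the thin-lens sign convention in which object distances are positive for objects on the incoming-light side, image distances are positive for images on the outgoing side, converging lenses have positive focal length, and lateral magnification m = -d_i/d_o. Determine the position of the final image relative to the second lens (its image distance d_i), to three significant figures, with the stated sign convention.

Lens 1: 1/d_i1 = 1/f_1 - 1/d_o1 = 1/4.5 - 1/5.5 = 0.04040 cm^-1, so d_i1 = 24.750 cm.
That image sits 10.750 cm in front of the second lens, so d_o2 = 10.750 cm.
Lens 2: 1/d_i2 = 1/f_2 - 1/d_o2 = 1/8 - 1/(10.750) = 0.03198 cm^-1, so d_i2 = 31.273 cm.

31.3 cm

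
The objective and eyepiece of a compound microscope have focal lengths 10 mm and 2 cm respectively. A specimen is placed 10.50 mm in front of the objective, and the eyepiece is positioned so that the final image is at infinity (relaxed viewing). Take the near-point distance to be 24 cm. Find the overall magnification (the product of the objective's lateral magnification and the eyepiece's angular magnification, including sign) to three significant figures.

Convert to cm: f_obj = 10 mm = 1 cm; d_o = 10.50 mm = 1.05 cm.
Objective: 1/d_i = 1/f_obj - 1/d_o = 1/1 - 1/1.05 = 0.04762 cm^-1, so d_i = 21.000 cm.
m_obj = -d_i/d_o = -21.000/1.05 = -20.000.
Eyepiece angular magnification (image at infinity): M_eye = D/f_e = 24/2 = 12.000.
Overall M = m_obj x M_eye = (-20.000)(12.000) = -240.00.

-240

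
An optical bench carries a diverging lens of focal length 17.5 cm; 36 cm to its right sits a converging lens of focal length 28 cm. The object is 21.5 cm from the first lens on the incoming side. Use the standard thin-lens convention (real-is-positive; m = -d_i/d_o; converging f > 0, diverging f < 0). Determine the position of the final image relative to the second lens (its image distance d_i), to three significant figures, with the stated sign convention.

72.4 cm

Applying the thin-lens equation to the first lens, 1/(-17.5) = 1/21.5 + 1/d_i1, which gives d_i1 = -9.647 cm.
With d_i1 < 0 the first image is virtual and lies on the object side; the object distance for lens 2 is d_o2 = 36 - (-9.647) = 45.647 cm.
Applying the thin-lens equation again with f_2 = 28 cm and d_o2 = 45.647 cm gives d_i2 = 72.426 cm.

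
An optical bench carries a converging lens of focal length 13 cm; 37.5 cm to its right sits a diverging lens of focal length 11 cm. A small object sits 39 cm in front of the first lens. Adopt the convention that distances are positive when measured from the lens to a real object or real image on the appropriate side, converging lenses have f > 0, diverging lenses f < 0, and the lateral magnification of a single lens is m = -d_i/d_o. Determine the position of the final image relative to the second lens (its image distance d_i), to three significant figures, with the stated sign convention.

Lens 1: 1/d_i1 = 1/f_1 - 1/d_o1 = 1/13 - 1/39 = 0.05128 cm^-1, so d_i1 = 19.500 cm.
That image sits 18.000 cm in front of the second lens, so d_o2 = 18.000 cm.
Lens 2: 1/d_i2 = 1/f_2 - 1/d_o2 = 1/(-11) - 1/(18.000) = -0.14646 cm^-1, so d_i2 = -6.828 cm.

-6.83 cm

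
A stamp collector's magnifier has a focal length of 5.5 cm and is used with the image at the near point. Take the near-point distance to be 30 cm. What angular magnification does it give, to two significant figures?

M = 1 + D/f = 1 + 30/5.5 = 6.455.

6.5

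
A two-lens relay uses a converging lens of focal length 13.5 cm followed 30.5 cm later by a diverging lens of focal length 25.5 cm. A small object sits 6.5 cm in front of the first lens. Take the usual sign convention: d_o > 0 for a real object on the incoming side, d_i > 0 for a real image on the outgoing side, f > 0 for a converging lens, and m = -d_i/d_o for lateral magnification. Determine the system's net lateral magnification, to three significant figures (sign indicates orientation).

Lens 1: 1/d_i1 = 1/f_1 - 1/d_o1 = 1/13.5 - 1/6.5 = -0.07977 cm^-1, so d_i1 = -12.536 cm.
m_1 = -(-12.536)/6.5 = 1.9286.
The intermediate image is virtual, 12.536 cm to the left of lens 1, so d_o2 = L - d_i1 = 30.5 - (-12.536) = 43.036 cm.
Lens 2: 1/d_i2 = 1/f_2 - 1/d_o2 = 1/(-25.5) - 1/(43.036) = -0.06245 cm^-1, so d_i2 = -16.012 cm.
m_2 = -(-16.012)/(43.036) = 0.3721.
Overall magnification: m = m_1 m_2 = 0.7176.

0.718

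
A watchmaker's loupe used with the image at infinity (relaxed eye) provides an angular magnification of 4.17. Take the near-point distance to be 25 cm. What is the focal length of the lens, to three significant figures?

6.00 cm

For the image at infinity, M = D/f.
f = D/M = 25/4.17 = 5.995 cm.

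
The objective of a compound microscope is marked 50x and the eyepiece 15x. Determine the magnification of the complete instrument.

750

The overall magnification of a compound microscope is the product of the objective and eyepiece magnifications:
M = M_obj x M_eye = 50 x 15 = 750.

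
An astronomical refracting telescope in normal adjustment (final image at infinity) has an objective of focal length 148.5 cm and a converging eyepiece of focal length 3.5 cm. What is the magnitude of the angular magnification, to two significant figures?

42

|M| = f_obj/|f_eye| = 148.5/3.5 = 42.429.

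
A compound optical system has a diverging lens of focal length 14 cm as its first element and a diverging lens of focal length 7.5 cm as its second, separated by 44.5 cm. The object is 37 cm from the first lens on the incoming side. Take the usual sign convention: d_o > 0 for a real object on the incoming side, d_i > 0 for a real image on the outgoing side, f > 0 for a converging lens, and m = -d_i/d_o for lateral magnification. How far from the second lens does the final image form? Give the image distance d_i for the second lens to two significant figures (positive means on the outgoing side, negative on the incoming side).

-6.6 cm

Lens 1: 1/d_i1 = 1/f_1 - 1/d_o1 = 1/(-14) - 1/37 = -0.09846 cm^-1, so d_i1 = -10.157 cm.
The intermediate image is virtual, 10.157 cm to the left of lens 1, so d_o2 = L - d_i1 = 44.5 - (-10.157) = 54.657 cm.
Lens 2: 1/d_i2 = 1/f_2 - 1/d_o2 = 1/(-7.5) - 1/(54.657) = -0.15163 cm^-1, so d_i2 = -6.595 cm.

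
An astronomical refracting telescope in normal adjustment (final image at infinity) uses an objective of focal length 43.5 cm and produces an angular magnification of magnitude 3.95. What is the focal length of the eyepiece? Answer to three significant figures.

|M| = f_obj/f_eye, so f_eye = f_obj/|M| = 43.5/3.95 = 11.013 cm.

11.0 cm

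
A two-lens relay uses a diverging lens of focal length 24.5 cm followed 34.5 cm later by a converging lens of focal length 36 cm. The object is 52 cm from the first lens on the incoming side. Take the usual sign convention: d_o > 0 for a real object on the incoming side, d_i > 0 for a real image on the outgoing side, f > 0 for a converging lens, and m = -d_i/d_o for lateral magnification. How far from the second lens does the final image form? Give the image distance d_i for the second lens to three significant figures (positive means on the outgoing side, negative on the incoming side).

122 cm

First lens: d_i1 = 1/(1/(-24.5) - 1/52) = -16.654 cm.
With d_i1 < 0 the first image is virtual and lies on the object side; the object distance for lens 2 is d_o2 = 34.5 - (-16.654) = 51.154 cm.
Second lens: d_i2 = 1/(1/36 - 1/(51.154)) = 121.524 cm.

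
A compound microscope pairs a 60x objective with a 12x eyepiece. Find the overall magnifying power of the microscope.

The overall magnification of a compound microscope is the product of the objective and eyepiece magnifications:
M = M_obj x M_eye = 60 x 12 = 720.

720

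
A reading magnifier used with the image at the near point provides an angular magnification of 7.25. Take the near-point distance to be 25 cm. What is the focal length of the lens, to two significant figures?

4.0 cm

For the image at the near point, M = 1 + D/f.
f = D/(M - 1) = 25/(7.25 - 1) = 4.000 cm.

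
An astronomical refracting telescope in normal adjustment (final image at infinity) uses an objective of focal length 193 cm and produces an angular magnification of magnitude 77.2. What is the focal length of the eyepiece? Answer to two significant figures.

|M| = f_obj/f_eye, so f_eye = f_obj/|M| = 193/77.2 = 2.500 cm.

2.5 cm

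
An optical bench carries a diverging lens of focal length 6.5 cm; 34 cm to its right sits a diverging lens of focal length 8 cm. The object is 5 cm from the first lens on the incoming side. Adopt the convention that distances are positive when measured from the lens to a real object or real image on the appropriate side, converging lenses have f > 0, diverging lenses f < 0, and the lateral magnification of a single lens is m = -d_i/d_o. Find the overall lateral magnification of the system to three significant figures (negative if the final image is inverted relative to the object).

0.101

First lens: d_i1 = 1/(1/(-6.5) - 1/5) = -2.826 cm.
m_1 = -(-2.826)/5 = 0.5652.
With d_i1 < 0 the first image is virtual and lies on the object side; the object distance for lens 2 is d_o2 = 34 - (-2.826) = 36.826 cm.
Second lens: d_i2 = 1/(1/(-8) - 1/(36.826)) = -6.572 cm.
m_2 = -(-6.572)/(36.826) = 0.1785.
The system's lateral magnification is m_1 m_2 = (0.5652)(0.1785) = 0.1009.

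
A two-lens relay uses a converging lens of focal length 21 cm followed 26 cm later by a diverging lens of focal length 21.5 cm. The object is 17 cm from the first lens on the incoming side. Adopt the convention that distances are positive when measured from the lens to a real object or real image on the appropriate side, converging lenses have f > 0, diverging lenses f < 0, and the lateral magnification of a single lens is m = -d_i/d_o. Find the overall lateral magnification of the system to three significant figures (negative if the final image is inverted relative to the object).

Lens 1: 1/d_i1 = 1/f_1 - 1/d_o1 = 1/21 - 1/17 = -0.01120 cm^-1, so d_i1 = -89.250 cm.
m_1 = -(-89.250)/17 = 5.2500.
With d_i1 < 0 the first image is virtual and lies on the object side; the object distance for lens 2 is d_o2 = 26 - (-89.250) = 115.250 cm.
Lens 2: 1/d_i2 = 1/f_2 - 1/d_o2 = 1/(-21.5) - 1/(115.250) = -0.05519 cm^-1, so d_i2 = -18.120 cm.
m_2 = -(-18.120)/(115.250) = 0.1572.
Total m = m_1 x m_2 = (5.2500)(0.1572) = 0.8254.

0.825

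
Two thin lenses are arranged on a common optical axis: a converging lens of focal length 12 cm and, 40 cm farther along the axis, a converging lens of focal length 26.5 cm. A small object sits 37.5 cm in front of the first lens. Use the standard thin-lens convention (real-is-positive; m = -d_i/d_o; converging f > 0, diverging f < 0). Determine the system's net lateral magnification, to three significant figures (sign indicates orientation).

-3.01

First lens: d_i1 = 1/(1/12 - 1/37.5) = 17.647 cm.
m_1 = -(17.647)/37.5 = -0.4706.
The intermediate image is 17.647 cm to the right of lens 1, so d_o2 = L - d_i1 = 40 - 17.647 = 22.353 cm.
Second lens: d_i2 = 1/(1/26.5 - 1/(22.353)) = -142.837 cm.
m_2 = -(-142.837)/(22.353) = 6.3901.
The system's lateral magnification is m_1 m_2 = (-0.4706)(6.3901) = -3.0071.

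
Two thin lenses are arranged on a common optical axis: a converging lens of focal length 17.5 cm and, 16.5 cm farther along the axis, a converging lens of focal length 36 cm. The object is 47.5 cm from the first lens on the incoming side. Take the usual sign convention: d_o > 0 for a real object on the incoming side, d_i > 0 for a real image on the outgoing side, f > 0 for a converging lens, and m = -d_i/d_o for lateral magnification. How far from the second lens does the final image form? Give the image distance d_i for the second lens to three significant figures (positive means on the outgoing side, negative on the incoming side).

8.55 cm

Lens 1: 1/d_i1 = 1/f_1 - 1/d_o1 = 1/17.5 - 1/47.5 = 0.03609 cm^-1, so d_i1 = 27.708 cm.
Since 27.708 cm > 16.5 cm, the first image lies past the second lens and serves as a virtual object: d_o2 = L - d_i1 = -11.208 cm.
Lens 2: 1/d_i2 = 1/f_2 - 1/d_o2 = 1/36 - 1/(-11.208) = 0.11700 cm^-1, so d_i2 = 8.547 cm.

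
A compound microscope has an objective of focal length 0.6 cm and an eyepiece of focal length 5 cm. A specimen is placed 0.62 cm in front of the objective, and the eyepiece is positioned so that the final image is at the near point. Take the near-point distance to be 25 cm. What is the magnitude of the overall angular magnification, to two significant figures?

180

Objective: 1/d_i = 1/f_obj - 1/d_o = 1/0.6 - 1/0.62 = 0.05376 cm^-1, so d_i = 18.600 cm.
m_obj = -d_i/d_o = -18.600/0.62 = -30.000.
Eyepiece angular magnification (image at near point): M_eye = 1 + D/f_e = 1 + 25/5 = 6.000.
Overall M = m_obj x M_eye = (-30.000)(6.000) = -180.00.
|M| = 180.00.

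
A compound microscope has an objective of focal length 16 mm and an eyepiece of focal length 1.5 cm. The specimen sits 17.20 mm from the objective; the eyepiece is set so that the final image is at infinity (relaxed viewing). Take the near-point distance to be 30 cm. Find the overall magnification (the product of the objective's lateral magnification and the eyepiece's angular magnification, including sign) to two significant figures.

Convert to cm: f_obj = 16 mm = 1.6 cm; d_o = 17.20 mm = 1.72 cm.
Objective: 1/d_i = 1/f_obj - 1/d_o = 1/1.6 - 1/1.72 = 0.04360 cm^-1, so d_i = 22.933 cm.
m_obj = -d_i/d_o = -22.933/1.72 = -13.333.
Eyepiece angular magnification (image at infinity): M_eye = D/f_e = 30/1.5 = 20.000.
Overall M = m_obj x M_eye = (-13.333)(20.000) = -266.67.

-270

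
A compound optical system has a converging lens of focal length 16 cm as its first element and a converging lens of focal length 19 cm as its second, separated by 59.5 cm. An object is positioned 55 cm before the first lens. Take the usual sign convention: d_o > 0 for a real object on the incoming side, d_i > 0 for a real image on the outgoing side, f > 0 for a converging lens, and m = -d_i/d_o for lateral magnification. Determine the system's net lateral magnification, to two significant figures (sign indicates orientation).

0.43

Applying the thin-lens equation to the first lens, 1/16 = 1/55 + 1/d_i1, which gives d_i1 = 22.564 cm.
Its lateral magnification is m_1 = -d_i1/d_o1 = -(22.564)/55 = -0.4103.
The intermediate image is 22.564 cm to the right of lens 1, so d_o2 = L - d_i1 = 59.5 - 22.564 = 36.936 cm.
Applying the thin-lens equation again with f_2 = 19 cm and d_o2 = 36.936 cm gives d_i2 = 39.127 cm.
m_2 = -(39.127)/(36.936) = -1.0593.
Overall magnification: m = m_1 m_2 = 0.4346.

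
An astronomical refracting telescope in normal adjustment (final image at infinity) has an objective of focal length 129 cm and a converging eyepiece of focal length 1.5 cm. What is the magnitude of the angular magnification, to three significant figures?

|M| = f_obj/|f_eye| = 129/1.5 = 86.000.

86.0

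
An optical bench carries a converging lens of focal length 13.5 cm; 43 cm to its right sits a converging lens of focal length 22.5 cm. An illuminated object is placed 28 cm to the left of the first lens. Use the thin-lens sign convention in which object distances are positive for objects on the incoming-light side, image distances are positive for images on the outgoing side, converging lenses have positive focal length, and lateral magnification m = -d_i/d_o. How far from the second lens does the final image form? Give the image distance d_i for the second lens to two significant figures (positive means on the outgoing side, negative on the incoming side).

Lens 1: 1/d_i1 = 1/f_1 - 1/d_o1 = 1/13.5 - 1/28 = 0.03836 cm^-1, so d_i1 = 26.069 cm.
Object distance for lens 2: d_o2 = 43 - 26.069 = 16.931 cm.
Lens 2: 1/d_i2 = 1/f_2 - 1/d_o2 = 1/22.5 - 1/(16.931) = -0.01462 cm^-1, so d_i2 = -68.406 cm.

-68 cm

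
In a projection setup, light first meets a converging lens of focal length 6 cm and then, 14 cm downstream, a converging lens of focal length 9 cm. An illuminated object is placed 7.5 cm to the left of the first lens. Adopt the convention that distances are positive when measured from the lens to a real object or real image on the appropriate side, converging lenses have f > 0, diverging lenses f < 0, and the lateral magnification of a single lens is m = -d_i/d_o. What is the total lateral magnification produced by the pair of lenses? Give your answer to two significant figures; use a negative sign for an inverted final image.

-1.4

Applying the thin-lens equation to the first lens, 1/6 = 1/7.5 + 1/d_i1, which gives d_i1 = 30.000 cm.
Its lateral magnification is m_1 = -d_i1/d_o1 = -(30.000)/7.5 = -4.0000.
Since 30.000 cm > 14 cm, the first image lies past the second lens and serves as a virtual object: d_o2 = L - d_i1 = -16.000 cm.
Applying the thin-lens equation again with f_2 = 9 cm and d_o2 = -16.000 cm gives d_i2 = 5.760 cm.
m_2 = -(5.760)/(-16.000) = 0.3600.
Total m = m_1 x m_2 = (-4.0000)(0.3600) = -1.4400.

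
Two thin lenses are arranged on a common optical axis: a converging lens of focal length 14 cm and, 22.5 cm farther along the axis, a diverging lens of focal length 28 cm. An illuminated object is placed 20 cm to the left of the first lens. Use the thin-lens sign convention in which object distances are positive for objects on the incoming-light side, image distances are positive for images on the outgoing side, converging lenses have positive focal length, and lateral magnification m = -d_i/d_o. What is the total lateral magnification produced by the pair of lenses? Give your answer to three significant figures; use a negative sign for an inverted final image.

-17.0

Lens 1: 1/d_i1 = 1/f_1 - 1/d_o1 = 1/14 - 1/20 = 0.02143 cm^-1, so d_i1 = 46.667 cm.
m_1 = -(46.667)/20 = -2.3333.
This image would form 46.667 cm past lens 1, i.e. 24.167 cm beyond lens 2, so it is a virtual object for lens 2: d_o2 = 22.5 - 46.667 = -24.167 cm.
Lens 2: 1/d_i2 = 1/f_2 - 1/d_o2 = 1/(-28) - 1/(-24.167) = 0.00567 cm^-1, so d_i2 = 176.522 cm.
m_2 = -(176.522)/(-24.167) = 7.3043.
Overall magnification: m = m_1 m_2 = -17.0435.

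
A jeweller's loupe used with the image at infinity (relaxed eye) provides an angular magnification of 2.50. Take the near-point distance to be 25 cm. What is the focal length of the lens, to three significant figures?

For the image at infinity, M = D/f.
f = D/M = 25/2.5 = 10.000 cm.

10.0 cm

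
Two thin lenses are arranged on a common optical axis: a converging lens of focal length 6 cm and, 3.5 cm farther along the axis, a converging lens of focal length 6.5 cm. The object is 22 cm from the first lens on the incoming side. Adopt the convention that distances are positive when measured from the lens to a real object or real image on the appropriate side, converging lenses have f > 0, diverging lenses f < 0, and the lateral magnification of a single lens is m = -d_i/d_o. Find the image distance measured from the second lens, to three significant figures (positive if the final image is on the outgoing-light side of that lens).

First lens: d_i1 = 1/(1/6 - 1/22) = 8.250 cm.
Since 8.250 cm > 3.5 cm, the first image lies past the second lens and serves as a virtual object: d_o2 = L - d_i1 = -4.750 cm.
Second lens: d_i2 = 1/(1/6.5 - 1/(-4.750)) = 2.744 cm.

2.74 cm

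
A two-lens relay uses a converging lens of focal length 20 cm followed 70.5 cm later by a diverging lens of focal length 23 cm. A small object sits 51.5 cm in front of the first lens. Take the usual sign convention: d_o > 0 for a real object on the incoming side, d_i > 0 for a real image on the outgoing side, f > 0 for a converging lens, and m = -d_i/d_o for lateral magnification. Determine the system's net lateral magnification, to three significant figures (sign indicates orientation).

Lens 1: 1/d_i1 = 1/f_1 - 1/d_o1 = 1/20 - 1/51.5 = 0.03058 cm^-1, so d_i1 = 32.698 cm.
m_1 = -(32.698)/51.5 = -0.6349.
That image sits 37.802 cm in front of the second lens, so d_o2 = 37.802 cm.
Lens 2: 1/d_i2 = 1/f_2 - 1/d_o2 = 1/(-23) - 1/(37.802) = -0.06993 cm^-1, so d_i2 = -14.300 cm.
m_2 = -(-14.300)/(37.802) = 0.3783.
Total m = m_1 x m_2 = (-0.6349)(0.3783) = -0.2402.

-0.240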